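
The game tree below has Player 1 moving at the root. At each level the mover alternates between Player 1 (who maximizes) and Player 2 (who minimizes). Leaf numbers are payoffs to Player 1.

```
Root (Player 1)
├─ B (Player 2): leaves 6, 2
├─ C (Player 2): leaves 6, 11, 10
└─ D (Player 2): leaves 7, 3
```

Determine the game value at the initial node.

6

B (Player 2): min(6, 2) = 2
C (Player 2): min(6, 11, 10) = 6
D (Player 2): min(7, 3) = 3
Root (Player 1): max(2, 6, 3) = 6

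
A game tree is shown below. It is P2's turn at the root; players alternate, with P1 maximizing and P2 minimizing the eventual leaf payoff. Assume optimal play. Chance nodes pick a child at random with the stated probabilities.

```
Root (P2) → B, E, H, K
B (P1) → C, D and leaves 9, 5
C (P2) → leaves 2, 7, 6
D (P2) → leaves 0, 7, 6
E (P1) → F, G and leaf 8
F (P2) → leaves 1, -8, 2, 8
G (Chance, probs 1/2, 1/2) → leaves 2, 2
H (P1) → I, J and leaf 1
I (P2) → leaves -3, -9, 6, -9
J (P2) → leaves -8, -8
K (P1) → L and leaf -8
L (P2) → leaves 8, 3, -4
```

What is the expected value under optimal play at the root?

C (P2): min(2, 7, 6) = 2
D (P2): min(0, 7, 6) = 0
B (P1): max(2, 0, 9, 5) = 9
F (P2): min(1, -8, 2, 8) = -8
G (Chance): 1/2·2 + 1/2·2 = 2
E (P1): max(-8, 2, 8) = 8
I (P2): min(-3, -9, 6, -9) = -9
J (P2): min(-8, -8) = -8
H (P1): max(-9, -8, 1) = 1
L (P2): min(8, 3, -4) = -4
K (P1): max(-4, -8) = -4
Root (P2): min(9, 8, 1, -4) = -4

-4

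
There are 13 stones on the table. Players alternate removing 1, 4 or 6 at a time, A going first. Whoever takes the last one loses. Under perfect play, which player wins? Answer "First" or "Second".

Compute winning (W) and losing (L) positions by backward induction:
i:   0  1  2  3  4  5  6  7  8  9 10 11 12 13
     W  L  W  L  W  W  L  W  L  W  W  L  W  L
Position 13 is L, so the second player wins.

Second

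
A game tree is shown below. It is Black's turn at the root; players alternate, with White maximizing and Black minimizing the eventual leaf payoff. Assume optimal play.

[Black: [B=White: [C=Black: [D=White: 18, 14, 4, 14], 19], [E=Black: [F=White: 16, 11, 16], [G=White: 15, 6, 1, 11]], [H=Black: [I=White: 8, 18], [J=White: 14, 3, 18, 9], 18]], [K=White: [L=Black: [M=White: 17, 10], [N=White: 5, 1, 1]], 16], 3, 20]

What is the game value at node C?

18

D: max(18, 14, 4, 14) = 18
C: min(18, 19) = 18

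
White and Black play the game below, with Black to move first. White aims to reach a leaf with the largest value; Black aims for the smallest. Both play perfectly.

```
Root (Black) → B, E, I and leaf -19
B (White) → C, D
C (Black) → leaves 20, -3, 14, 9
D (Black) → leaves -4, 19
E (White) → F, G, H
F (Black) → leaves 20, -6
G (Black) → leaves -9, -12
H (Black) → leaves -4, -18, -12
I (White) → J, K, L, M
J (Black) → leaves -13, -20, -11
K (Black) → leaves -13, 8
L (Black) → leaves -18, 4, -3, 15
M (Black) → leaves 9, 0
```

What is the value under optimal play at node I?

J: min(-13, -20, -11) = -20
K: min(-13, 8) = -13
L: min(-18, 4, -3, 15) = -18
M: min(9, 0) = 0
I: max(-20, -13, -18, 0) = 0

0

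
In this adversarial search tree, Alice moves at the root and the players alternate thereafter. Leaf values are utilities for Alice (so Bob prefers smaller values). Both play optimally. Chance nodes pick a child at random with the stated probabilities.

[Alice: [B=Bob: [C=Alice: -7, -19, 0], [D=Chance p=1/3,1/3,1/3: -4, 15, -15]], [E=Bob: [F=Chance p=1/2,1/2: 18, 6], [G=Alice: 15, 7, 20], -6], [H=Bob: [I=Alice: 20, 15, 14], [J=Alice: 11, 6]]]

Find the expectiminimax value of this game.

11

C (Alice): max(-7, -19, 0) = 0
D (Chance): 1/3·-4 + 1/3·15 + 1/3·-15 = -1.33
B (Bob): min(0, -1.33) = -1.33
F (Chance): 1/2·18 + 1/2·6 = 12
G (Alice): max(15, 7, 20) = 20
E (Bob): min(12, 20, -6) = -6
I (Alice): max(20, 15, 14) = 20
J (Alice): max(11, 6) = 11
H (Bob): min(20, 11) = 11
Root (Alice): max(-1.33, -6, 11) = 11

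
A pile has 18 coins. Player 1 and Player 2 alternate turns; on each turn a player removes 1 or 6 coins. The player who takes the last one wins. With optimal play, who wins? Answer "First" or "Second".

i:   0  1  2  3  4  5  6  7  8  9 10 11 12 13 14 15 16 17 18
     L  W  L  W  L  W  W  L  W  L  W  L  W  W  L  W  L  W  L
Position 18 is L, so the second player wins.

Second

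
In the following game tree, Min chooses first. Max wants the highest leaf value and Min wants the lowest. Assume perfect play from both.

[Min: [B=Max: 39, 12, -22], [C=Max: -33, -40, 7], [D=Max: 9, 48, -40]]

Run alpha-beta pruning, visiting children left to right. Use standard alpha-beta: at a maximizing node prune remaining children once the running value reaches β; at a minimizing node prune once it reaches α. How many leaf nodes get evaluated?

7

B [α=-∞,β=+∞]: v=39
C [α=-∞,β=39]: v=7
D [α=-∞,β=7]: v=9 after child 1 ≥ β → β-cutoff, skip 2
Root [α=-∞,β=+∞]: v=7
Leaves evaluated: 7 of 9.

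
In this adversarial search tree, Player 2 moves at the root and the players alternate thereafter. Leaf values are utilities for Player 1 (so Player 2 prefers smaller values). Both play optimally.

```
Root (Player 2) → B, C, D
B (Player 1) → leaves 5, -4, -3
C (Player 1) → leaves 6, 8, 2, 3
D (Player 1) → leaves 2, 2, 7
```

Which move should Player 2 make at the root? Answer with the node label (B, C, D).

B

B (Player 1): max(5, -4, -3) = 5
C (Player 1): max(6, 8, 2, 3) = 8
D (Player 1): max(2, 2, 7) = 7
Root (Player 2): min(5, 8, 7) = 5
Player 2 picks the child with the lowest value: B (value 5).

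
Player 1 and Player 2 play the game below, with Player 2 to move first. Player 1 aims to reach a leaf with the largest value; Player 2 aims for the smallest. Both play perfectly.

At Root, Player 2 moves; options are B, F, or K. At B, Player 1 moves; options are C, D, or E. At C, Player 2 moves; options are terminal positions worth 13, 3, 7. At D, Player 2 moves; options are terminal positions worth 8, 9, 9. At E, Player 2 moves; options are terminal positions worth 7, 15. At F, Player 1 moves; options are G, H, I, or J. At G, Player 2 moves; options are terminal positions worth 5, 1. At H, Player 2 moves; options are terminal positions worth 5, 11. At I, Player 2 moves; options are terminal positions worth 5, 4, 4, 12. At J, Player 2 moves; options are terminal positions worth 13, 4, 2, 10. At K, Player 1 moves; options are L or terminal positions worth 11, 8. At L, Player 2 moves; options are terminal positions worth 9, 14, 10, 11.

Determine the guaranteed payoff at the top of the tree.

5

C (Player 2): min(13, 3, 7) = 3
D (Player 2): min(8, 9, 9) = 8
E (Player 2): min(7, 15) = 7
B (Player 1): max(3, 8, 7) = 8
G (Player 2): min(5, 1) = 1
H (Player 2): min(5, 11) = 5
I (Player 2): min(5, 4, 4, 12) = 4
J (Player 2): min(13, 4, 2, 10) = 2
F (Player 1): max(1, 5, 4, 2) = 5
L (Player 2): min(9, 14, 10, 11) = 9
K (Player 1): max(9, 11, 8) = 11
Root (Player 2): min(8, 5, 11) = 5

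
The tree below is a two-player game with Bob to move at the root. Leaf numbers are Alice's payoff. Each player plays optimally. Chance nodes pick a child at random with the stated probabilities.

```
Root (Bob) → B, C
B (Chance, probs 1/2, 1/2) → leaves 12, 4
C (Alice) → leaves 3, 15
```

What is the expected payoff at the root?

8

B (Chance): 1/2·12 + 1/2·4 = 8
C (Alice): max(3, 15) = 15
Root (Bob): min(8, 15) = 8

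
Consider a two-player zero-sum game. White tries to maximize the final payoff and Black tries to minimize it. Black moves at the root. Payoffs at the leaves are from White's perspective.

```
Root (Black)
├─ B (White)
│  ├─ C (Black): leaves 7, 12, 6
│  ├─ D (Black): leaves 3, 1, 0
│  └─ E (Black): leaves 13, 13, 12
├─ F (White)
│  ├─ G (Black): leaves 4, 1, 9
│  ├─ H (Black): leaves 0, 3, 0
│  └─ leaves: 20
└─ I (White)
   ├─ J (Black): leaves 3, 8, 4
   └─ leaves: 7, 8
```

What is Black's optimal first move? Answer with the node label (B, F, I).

C (Black): min(7, 12, 6) = 6
D (Black): min(3, 1, 0) = 0
E (Black): min(13, 13, 12) = 12
B (White): max(6, 0, 12) = 12
G (Black): min(4, 1, 9) = 1
H (Black): min(0, 3, 0) = 0
F (White): max(1, 0, 20) = 20
J (Black): min(3, 8, 4) = 3
I (White): max(3, 7, 8) = 8
Root (Black): min(12, 20, 8) = 8
Black picks the child with the lowest value: I (value 8).

I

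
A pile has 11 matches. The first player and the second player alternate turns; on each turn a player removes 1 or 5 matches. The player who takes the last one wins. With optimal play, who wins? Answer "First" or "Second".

Compute winning (W) and losing (L) positions by backward induction:
i:   0  1  2  3  4  5  6  7  8  9 10 11
     L  W  L  W  L  W  L  W  L  W  L  W
Position 11 is W, so the first player wins.

First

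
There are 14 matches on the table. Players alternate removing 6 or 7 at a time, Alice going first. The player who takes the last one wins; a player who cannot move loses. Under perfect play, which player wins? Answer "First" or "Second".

W/L table (W = player to move can force a win):
i:   0  1  2  3  4  5  6  7  8  9 10 11 12 13 14
     L  L  L  L  L  L  W  W  W  W  W  W  W  L  L
Position 14 is L, so the second player wins.

Second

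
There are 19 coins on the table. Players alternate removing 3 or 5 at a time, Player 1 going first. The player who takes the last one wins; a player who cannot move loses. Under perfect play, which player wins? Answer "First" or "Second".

Positions where the player to move wins (W) vs loses (L):
i:   0  1  2  3  4  5  6  7  8  9 10 11 12 13 14 15 16 17 18 19
     L  L  L  W  W  W  W  W  L  L  L  W  W  W  W  W  L  L  L  W
Position 19 is W, so the first player wins.

First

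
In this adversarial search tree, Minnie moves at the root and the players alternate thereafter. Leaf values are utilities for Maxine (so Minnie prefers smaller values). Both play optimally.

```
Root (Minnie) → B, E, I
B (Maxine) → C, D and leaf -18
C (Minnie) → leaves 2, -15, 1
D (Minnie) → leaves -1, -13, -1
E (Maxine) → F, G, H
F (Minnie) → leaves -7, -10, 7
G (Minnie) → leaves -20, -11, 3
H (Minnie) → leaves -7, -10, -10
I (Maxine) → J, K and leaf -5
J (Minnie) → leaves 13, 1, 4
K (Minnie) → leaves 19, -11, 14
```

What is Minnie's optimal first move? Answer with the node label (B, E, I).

B

C (Minnie): min(2, -15, 1) = -15
D (Minnie): min(-1, -13, -1) = -13
B (Maxine): max(-15, -13, -18) = -13
F (Minnie): min(-7, -10, 7) = -10
G (Minnie): min(-20, -11, 3) = -20
H (Minnie): min(-7, -10, -10) = -10
E (Maxine): max(-10, -20, -10) = -10
J (Minnie): min(13, 1, 4) = 1
K (Minnie): min(19, -11, 14) = -11
I (Maxine): max(1, -11, -5) = 1
Root (Minnie): min(-13, -10, 1) = -13
Minnie picks the child with the lowest value: B (value -13).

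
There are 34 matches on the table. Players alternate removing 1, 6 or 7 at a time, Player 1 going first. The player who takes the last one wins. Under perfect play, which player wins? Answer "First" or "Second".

W/L table (W = player to move can force a win):
i:   0  1  2  3  4  5  6  7  8  9 10 11 12 13 14 15 16 17 18 19 20 21 22 23 24 25 26 27 28 29 30 31 32 33 34
     L  W  L  W  L  W  W  W  W  W  W  W  L  W  L  W  L  W  W  W  W  W  W  W  L  W  L  W  L  W  W  W  W  W  W
Position 34 is W, so the first player wins.

First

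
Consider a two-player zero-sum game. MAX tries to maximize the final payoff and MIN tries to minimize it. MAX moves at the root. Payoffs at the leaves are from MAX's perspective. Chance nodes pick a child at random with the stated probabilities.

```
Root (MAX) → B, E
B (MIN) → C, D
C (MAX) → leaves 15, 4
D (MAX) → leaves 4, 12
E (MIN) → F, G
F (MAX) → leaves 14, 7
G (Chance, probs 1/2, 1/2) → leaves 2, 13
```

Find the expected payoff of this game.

12

C (MAX): max(15, 4) = 15
D (MAX): max(4, 12) = 12
B (MIN): min(15, 12) = 12
F (MAX): max(14, 7) = 14
G (Chance): 1/2·2 + 1/2·13 = 7.5
E (MIN): min(14, 7.5) = 7.5
Root (MAX): max(12, 7.5) = 12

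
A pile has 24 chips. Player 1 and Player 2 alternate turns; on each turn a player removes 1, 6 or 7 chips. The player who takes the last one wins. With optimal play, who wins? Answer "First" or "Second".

Second

Positions where the player to move wins (W) vs loses (L):
i:   0  1  2  3  4  5  6  7  8  9 10 11 12 13 14 15 16 17 18 19 20 21 22 23 24
     L  W  L  W  L  W  W  W  W  W  W  W  L  W  L  W  L  W  W  W  W  W  W  W  L
Position 24 is L, so the second player wins.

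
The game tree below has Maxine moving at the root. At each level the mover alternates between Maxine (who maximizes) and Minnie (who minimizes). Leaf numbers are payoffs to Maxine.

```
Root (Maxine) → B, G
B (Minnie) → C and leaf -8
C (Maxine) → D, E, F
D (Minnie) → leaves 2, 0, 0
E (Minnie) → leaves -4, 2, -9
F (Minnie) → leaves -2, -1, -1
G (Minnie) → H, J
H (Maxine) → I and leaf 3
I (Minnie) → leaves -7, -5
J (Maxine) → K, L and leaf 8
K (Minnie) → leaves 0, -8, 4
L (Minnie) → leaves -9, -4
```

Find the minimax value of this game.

D (Minnie): min(2, 0, 0) = 0
E (Minnie): min(-4, 2, -9) = -9
F (Minnie): min(-2, -1, -1) = -2
C (Maxine): max(0, -9, -2) = 0
B (Minnie): min(0, -8) = -8
I (Minnie): min(-7, -5) = -7
H (Maxine): max(-7, 3) = 3
K (Minnie): min(0, -8, 4) = -8
L (Minnie): min(-9, -4) = -9
J (Maxine): max(-8, -9, 8) = 8
G (Minnie): min(3, 8) = 3
Root (Maxine): max(-8, 3) = 3

3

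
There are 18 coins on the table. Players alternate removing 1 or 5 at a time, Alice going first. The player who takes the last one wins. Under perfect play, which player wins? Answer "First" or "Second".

Compute winning (W) and losing (L) positions by backward induction:
i:   0  1  2  3  4  5  6  7  8  9 10 11 12 13 14 15 16 17 18
     L  W  L  W  L  W  L  W  L  W  L  W  L  W  L  W  L  W  L
Position 18 is L, so the second player wins.

Second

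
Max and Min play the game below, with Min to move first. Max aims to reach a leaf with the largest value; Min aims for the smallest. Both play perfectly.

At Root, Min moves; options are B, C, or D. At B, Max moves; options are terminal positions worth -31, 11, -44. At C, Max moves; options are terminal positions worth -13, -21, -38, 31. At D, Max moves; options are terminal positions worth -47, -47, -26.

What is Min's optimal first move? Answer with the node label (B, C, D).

B (Max): max(-31, 11, -44) = 11
C (Max): max(-13, -21, -38, 31) = 31
D (Max): max(-47, -47, -26) = -26
Root (Min): min(11, 31, -26) = -26
Min picks the child with the lowest value: D (value -26).

D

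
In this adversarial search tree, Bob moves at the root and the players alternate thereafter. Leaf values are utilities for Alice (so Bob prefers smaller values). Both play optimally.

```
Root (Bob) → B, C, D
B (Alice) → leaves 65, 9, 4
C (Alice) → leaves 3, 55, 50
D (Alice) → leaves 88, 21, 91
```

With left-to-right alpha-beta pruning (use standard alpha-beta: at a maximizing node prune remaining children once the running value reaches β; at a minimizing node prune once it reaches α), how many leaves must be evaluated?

7

B [α=-∞,β=+∞]: v=65
C [α=-∞,β=65]: v=55
D [α=-∞,β=55]: v=88 after child 1 ≥ β → β-cutoff, skip 2
Root [α=-∞,β=+∞]: v=55
Leaves evaluated: 7 of 9.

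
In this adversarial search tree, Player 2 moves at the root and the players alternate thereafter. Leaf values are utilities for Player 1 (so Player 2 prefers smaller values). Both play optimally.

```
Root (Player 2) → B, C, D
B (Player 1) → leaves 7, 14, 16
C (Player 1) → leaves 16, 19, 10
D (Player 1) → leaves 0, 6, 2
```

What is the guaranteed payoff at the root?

6

B (Player 1): max(7, 14, 16) = 16
C (Player 1): max(16, 19, 10) = 19
D (Player 1): max(0, 6, 2) = 6
Root (Player 2): min(16, 19, 6) = 6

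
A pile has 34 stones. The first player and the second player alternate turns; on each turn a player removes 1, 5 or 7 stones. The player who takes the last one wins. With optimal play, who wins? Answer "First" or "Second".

Second

i:   0  1  2  3  4  5  6  7  8  9 10 11 12 13 14 15 16 17 18 19 20 21 22 23 24 25 26 27 28 29 30 31 32 33 34
     L  W  L  W  L  W  L  W  L  W  L  W  L  W  L  W  L  W  L  W  L  W  L  W  L  W  L  W  L  W  L  W  L  W  L
Position 34 is L, so the second player wins.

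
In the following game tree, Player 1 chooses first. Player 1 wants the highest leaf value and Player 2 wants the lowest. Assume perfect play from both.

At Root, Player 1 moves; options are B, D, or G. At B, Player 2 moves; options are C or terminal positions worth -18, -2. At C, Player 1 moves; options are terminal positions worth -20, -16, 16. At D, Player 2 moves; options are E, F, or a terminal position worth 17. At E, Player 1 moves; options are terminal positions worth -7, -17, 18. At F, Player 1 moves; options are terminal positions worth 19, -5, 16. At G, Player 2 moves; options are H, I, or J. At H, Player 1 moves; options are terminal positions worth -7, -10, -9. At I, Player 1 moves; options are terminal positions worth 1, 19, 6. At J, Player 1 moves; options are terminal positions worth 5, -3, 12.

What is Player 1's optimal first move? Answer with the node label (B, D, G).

C (Player 1): max(-20, -16, 16) = 16
B (Player 2): min(16, -18, -2) = -18
E (Player 1): max(-7, -17, 18) = 18
F (Player 1): max(19, -5, 16) = 19
D (Player 2): min(18, 19, 17) = 17
H (Player 1): max(-7, -10, -9) = -7
I (Player 1): max(1, 19, 6) = 19
J (Player 1): max(5, -3, 12) = 12
G (Player 2): min(-7, 19, 12) = -7
Root (Player 1): max(-18, 17, -7) = 17
Player 1 picks the child with the highest value: D (value 17).

D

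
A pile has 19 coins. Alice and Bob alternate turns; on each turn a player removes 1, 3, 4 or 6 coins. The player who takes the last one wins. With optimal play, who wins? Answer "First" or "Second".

First

Positions where the player to move wins (W) vs loses (L):
i:   0  1  2  3  4  5  6  7  8  9 10 11 12 13 14 15 16 17 18 19
     L  W  L  W  W  W  W  L  W  L  W  W  W  W  L  W  L  W  W  W
Position 19 is W, so the first player wins.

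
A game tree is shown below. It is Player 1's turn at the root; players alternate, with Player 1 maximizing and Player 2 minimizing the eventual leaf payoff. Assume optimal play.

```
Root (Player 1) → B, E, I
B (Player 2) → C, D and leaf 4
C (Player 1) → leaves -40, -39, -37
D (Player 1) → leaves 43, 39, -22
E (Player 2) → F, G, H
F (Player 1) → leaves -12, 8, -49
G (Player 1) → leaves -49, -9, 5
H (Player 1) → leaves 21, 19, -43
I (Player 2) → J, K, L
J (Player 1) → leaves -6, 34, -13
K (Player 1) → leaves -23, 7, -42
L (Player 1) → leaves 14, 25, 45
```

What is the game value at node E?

F: max(-12, 8, -49) = 8
G: max(-49, -9, 5) = 5
H: max(21, 19, -43) = 21
E: min(8, 5, 21) = 5

5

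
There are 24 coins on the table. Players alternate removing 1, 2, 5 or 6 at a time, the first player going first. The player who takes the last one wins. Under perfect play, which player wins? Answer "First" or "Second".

Second

Compute winning (W) and losing (L) positions by backward induction:
i:   0  1  2  3  4  5  6  7  8  9 10 11 12 13 14 15 16 17 18 19 20 21 22 23 24
     L  W  W  L  W  W  W  L  W  W  L  W  W  W  L  W  W  L  W  W  W  L  W  W  L
Position 24 is L, so the second player wins.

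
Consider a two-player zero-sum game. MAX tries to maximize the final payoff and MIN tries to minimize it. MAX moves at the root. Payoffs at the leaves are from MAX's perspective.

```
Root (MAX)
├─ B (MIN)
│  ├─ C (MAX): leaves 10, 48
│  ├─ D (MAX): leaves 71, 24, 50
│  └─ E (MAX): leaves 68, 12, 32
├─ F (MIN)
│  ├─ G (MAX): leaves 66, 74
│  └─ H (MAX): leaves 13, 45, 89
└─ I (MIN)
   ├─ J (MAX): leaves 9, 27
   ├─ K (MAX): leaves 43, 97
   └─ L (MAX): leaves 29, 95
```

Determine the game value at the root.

C (MAX): max(10, 48) = 48
D (MAX): max(71, 24, 50) = 71
E (MAX): max(68, 12, 32) = 68
B (MIN): min(48, 71, 68) = 48
G (MAX): max(66, 74) = 74
H (MAX): max(13, 45, 89) = 89
F (MIN): min(74, 89) = 74
J (MAX): max(9, 27) = 27
K (MAX): max(43, 97) = 97
L (MAX): max(29, 95) = 95
I (MIN): min(27, 97, 95) = 27
Root (MAX): max(48, 74, 27) = 74

74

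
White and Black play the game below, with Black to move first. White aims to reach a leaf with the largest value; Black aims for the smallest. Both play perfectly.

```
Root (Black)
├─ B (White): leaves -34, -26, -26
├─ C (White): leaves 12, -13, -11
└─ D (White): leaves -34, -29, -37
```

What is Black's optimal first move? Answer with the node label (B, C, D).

B (White): max(-34, -26, -26) = -26
C (White): max(12, -13, -11) = 12
D (White): max(-34, -29, -37) = -29
Root (Black): min(-26, 12, -29) = -29
Black picks the child with the lowest value: D (value -29).

D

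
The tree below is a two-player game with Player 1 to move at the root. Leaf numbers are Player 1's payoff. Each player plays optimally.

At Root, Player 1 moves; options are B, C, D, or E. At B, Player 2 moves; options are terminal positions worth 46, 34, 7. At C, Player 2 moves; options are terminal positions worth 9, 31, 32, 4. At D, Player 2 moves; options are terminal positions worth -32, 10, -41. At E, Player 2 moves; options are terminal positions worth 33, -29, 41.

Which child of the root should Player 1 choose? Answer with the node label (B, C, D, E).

B

B (Player 2): min(46, 34, 7) = 7
C (Player 2): min(9, 31, 32, 4) = 4
D (Player 2): min(-32, 10, -41) = -41
E (Player 2): min(33, -29, 41) = -29
Root (Player 1): max(7, 4, -41, -29) = 7
Player 1 picks the child with the highest value: B (value 7).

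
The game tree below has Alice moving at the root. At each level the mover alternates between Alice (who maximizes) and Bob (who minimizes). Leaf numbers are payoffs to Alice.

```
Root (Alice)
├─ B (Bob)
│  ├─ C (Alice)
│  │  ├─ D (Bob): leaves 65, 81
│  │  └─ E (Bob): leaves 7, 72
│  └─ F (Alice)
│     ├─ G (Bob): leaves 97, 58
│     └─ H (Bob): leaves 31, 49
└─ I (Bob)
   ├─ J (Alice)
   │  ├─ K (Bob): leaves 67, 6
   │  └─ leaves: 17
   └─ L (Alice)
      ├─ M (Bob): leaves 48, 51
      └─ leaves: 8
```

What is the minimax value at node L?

M: min(48, 51) = 48
L: max(48, 8) = 48

48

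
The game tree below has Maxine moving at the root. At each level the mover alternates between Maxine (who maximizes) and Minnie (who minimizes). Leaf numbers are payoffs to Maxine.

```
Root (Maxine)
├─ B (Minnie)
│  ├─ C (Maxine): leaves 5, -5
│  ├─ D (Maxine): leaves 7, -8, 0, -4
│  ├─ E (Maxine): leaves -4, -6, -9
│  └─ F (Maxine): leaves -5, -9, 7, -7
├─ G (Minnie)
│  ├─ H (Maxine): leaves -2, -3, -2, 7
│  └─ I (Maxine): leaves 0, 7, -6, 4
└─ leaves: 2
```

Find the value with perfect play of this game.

7

C (Maxine): max(5, -5) = 5
D (Maxine): max(7, -8, 0, -4) = 7
E (Maxine): max(-4, -6, -9) = -4
F (Maxine): max(-5, -9, 7, -7) = 7
B (Minnie): min(5, 7, -4, 7) = -4
H (Maxine): max(-2, -3, -2, 7) = 7
I (Maxine): max(0, 7, -6, 4) = 7
G (Minnie): min(7, 7) = 7
Root (Maxine): max(-4, 7, 2) = 7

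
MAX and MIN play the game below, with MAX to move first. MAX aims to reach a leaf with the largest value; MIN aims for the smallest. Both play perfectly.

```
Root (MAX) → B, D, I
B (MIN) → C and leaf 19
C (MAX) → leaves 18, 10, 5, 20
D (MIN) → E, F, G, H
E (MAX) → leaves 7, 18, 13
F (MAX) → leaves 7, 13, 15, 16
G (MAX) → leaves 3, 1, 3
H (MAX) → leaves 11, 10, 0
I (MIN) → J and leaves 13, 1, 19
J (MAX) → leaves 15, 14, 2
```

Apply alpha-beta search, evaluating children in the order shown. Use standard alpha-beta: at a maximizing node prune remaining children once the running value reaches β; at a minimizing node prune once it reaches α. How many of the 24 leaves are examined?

C [α=-∞,β=+∞]: v=20
B [α=-∞,β=+∞]: v=19
E [α=19,β=+∞]: v=18
D [α=19,β=+∞]: v=18 after child 1 ≤ α → α-cutoff, skip 3
J [α=19,β=+∞]: v=15
I [α=19,β=+∞]: v=15 after child 1 ≤ α → α-cutoff, skip 3
Root [α=-∞,β=+∞]: v=19
Leaves evaluated: 11 of 24.

11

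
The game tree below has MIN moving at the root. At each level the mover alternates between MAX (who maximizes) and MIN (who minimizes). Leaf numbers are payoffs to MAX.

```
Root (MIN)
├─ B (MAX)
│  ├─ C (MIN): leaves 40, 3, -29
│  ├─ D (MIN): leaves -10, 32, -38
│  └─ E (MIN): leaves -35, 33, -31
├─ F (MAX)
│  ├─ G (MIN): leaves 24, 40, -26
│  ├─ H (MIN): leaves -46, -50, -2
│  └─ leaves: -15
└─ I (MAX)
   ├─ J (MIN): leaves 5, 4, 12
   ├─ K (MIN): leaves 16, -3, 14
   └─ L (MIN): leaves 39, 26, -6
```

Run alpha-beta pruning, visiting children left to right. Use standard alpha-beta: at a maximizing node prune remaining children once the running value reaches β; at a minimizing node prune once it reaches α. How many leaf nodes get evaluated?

13

C [α=-∞,β=+∞]: v=-29
D [α=-29,β=+∞]: v=-38
E [α=-29,β=+∞]: v=-35 after child 1 ≤ α → α-cutoff, skip 2
B [α=-∞,β=+∞]: v=-29
G [α=-∞,β=-29]: v=-26
F [α=-∞,β=-29]: v=-26 after child 1 ≥ β → β-cutoff, skip 2
J [α=-∞,β=-29]: v=4
I [α=-∞,β=-29]: v=4 after child 1 ≥ β → β-cutoff, skip 2
Root [α=-∞,β=+∞]: v=-29
Leaves evaluated: 13 of 25.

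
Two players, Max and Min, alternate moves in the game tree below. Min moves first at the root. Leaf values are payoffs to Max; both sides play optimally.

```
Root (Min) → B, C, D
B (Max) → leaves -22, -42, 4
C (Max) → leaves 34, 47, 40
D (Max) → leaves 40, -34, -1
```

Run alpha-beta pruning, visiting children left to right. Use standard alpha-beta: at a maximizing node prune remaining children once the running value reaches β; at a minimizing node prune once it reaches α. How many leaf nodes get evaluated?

B [α=-∞,β=+∞]: v=4
C [α=-∞,β=4]: v=34 after child 1 ≥ β → β-cutoff, skip 2
D [α=-∞,β=4]: v=40 after child 1 ≥ β → β-cutoff, skip 2
Root [α=-∞,β=+∞]: v=4
Leaves evaluated: 5 of 9.

5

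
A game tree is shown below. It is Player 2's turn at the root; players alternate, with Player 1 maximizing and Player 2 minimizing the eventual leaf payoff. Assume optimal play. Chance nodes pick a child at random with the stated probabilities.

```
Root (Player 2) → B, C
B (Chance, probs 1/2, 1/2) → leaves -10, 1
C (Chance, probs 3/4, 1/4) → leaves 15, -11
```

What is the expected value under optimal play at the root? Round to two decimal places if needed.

B (Chance): 1/2·-10 + 1/2·1 = -4.5
C (Chance): 3/4·15 + 1/4·-11 = 8.5
Root (Player 2): min(-4.5, 8.5) = -4.5

-4.5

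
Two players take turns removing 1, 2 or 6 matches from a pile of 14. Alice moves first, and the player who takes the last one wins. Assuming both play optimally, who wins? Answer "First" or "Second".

Positions where the player to move wins (W) vs loses (L):
i:   0  1  2  3  4  5  6  7  8  9 10 11 12 13 14
     L  W  W  L  W  W  W  L  W  W  L  W  W  W  L
Position 14 is L, so the second player wins.

Second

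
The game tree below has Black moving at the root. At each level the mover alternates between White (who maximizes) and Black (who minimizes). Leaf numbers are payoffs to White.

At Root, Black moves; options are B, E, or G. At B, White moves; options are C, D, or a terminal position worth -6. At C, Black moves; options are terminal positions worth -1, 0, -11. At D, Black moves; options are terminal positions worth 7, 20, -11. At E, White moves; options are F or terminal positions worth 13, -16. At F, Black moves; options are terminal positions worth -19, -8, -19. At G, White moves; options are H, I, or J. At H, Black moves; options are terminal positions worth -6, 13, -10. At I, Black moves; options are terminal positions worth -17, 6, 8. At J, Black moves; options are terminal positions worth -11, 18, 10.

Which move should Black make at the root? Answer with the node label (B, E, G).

C (Black): min(-1, 0, -11) = -11
D (Black): min(7, 20, -11) = -11
B (White): max(-11, -11, -6) = -6
F (Black): min(-19, -8, -19) = -19
E (White): max(-19, 13, -16) = 13
H (Black): min(-6, 13, -10) = -10
I (Black): min(-17, 6, 8) = -17
J (Black): min(-11, 18, 10) = -11
G (White): max(-10, -17, -11) = -10
Root (Black): min(-6, 13, -10) = -10
Black picks the child with the lowest value: G (value -10).

G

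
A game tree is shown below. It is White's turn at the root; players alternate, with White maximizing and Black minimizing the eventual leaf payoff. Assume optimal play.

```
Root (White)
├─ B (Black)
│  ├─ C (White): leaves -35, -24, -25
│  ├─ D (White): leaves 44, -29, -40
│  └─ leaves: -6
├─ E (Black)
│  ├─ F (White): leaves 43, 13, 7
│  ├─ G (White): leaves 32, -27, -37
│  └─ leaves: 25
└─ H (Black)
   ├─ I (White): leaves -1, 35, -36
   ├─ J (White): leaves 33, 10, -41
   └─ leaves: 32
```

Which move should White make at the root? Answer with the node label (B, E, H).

H

C (White): max(-35, -24, -25) = -24
D (White): max(44, -29, -40) = 44
B (Black): min(-24, 44, -6) = -24
F (White): max(43, 13, 7) = 43
G (White): max(32, -27, -37) = 32
E (Black): min(43, 32, 25) = 25
I (White): max(-1, 35, -36) = 35
J (White): max(33, 10, -41) = 33
H (Black): min(35, 33, 32) = 32
Root (White): max(-24, 25, 32) = 32
White picks the child with the highest value: H (value 32).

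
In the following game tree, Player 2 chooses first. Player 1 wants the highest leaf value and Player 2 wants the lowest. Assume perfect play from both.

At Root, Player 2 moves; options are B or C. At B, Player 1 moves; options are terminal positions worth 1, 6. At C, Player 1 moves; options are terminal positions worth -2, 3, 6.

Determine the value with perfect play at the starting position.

B (Player 1): max(1, 6) = 6
C (Player 1): max(-2, 3, 6) = 6
Root (Player 2): min(6, 6) = 6

6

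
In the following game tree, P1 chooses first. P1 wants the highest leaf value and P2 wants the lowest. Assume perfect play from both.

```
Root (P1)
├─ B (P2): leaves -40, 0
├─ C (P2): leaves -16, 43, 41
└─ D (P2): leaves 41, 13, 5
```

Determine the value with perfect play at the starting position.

5

B (P2): min(-40, 0) = -40
C (P2): min(-16, 43, 41) = -16
D (P2): min(41, 13, 5) = 5
Root (P1): max(-40, -16, 5) = 5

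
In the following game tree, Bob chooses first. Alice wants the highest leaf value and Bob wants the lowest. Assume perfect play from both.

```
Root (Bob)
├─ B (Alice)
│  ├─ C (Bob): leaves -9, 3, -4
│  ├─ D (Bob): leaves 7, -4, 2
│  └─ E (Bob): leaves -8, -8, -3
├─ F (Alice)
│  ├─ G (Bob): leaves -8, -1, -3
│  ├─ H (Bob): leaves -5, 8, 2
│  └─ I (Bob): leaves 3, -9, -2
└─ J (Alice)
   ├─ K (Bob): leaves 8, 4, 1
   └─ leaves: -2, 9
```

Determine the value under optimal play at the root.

-5

C (Bob): min(-9, 3, -4) = -9
D (Bob): min(7, -4, 2) = -4
E (Bob): min(-8, -8, -3) = -8
B (Alice): max(-9, -4, -8) = -4
G (Bob): min(-8, -1, -3) = -8
H (Bob): min(-5, 8, 2) = -5
I (Bob): min(3, -9, -2) = -9
F (Alice): max(-8, -5, -9) = -5
K (Bob): min(8, 4, 1) = 1
J (Alice): max(1, -2, 9) = 9
Root (Bob): min(-4, -5, 9) = -5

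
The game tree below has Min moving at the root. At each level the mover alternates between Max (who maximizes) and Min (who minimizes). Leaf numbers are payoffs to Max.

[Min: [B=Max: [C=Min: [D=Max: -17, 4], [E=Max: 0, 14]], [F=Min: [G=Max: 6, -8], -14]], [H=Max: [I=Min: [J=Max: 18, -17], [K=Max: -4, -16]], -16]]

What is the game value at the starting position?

-4

D (Max): max(-17, 4) = 4
E (Max): max(0, 14) = 14
C (Min): min(4, 14) = 4
G (Max): max(6, -8) = 6
F (Min): min(6, -14) = -14
B (Max): max(4, -14) = 4
J (Max): max(18, -17) = 18
K (Max): max(-4, -16) = -4
I (Min): min(18, -4) = -4
H (Max): max(-4, -16) = -4
Root (Min): min(4, -4) = -4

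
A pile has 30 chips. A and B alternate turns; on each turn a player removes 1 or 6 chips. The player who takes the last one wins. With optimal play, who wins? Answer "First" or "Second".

Second

i:   0  1  2  3  4  5  6  7  8  9 10 11 12 13 14 15 16 17 18 19 20 21 22 23 24 25 26 27 28 29 30
     L  W  L  W  L  W  W  L  W  L  W  L  W  W  L  W  L  W  L  W  W  L  W  L  W  L  W  W  L  W  L
Position 30 is L, so the second player wins.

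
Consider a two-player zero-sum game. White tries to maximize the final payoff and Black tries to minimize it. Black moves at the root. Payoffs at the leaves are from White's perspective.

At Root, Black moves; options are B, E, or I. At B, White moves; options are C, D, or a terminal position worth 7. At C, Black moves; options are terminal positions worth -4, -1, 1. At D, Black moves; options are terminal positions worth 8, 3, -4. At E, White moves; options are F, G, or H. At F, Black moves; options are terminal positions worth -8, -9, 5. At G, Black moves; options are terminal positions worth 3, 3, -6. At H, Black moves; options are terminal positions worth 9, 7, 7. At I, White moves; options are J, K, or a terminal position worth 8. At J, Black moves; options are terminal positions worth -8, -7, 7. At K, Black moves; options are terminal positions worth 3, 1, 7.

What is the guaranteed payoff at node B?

C: min(-4, -1, 1) = -4
D: min(8, 3, -4) = -4
B: max(-4, -4, 7) = 7

7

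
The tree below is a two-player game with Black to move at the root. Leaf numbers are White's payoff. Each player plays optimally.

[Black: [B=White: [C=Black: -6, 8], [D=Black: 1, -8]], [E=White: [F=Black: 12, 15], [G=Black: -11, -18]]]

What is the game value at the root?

C (Black): min(-6, 8) = -6
D (Black): min(1, -8) = -8
B (White): max(-6, -8) = -6
F (Black): min(12, 15) = 12
G (Black): min(-11, -18) = -18
E (White): max(12, -18) = 12
Root (Black): min(-6, 12) = -6

-6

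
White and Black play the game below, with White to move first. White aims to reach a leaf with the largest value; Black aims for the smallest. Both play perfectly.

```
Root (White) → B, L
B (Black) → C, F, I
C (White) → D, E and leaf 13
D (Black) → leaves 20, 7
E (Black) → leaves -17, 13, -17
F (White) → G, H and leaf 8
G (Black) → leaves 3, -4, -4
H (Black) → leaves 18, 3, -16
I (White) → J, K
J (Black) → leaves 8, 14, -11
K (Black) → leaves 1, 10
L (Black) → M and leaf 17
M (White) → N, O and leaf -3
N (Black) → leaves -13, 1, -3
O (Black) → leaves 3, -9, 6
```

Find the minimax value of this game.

D (Black): min(20, 7) = 7
E (Black): min(-17, 13, -17) = -17
C (White): max(7, -17, 13) = 13
G (Black): min(3, -4, -4) = -4
H (Black): min(18, 3, -16) = -16
F (White): max(-4, -16, 8) = 8
J (Black): min(8, 14, -11) = -11
K (Black): min(1, 10) = 1
I (White): max(-11, 1) = 1
B (Black): min(13, 8, 1) = 1
N (Black): min(-13, 1, -3) = -13
O (Black): min(3, -9, 6) = -9
M (White): max(-13, -9, -3) = -3
L (Black): min(-3, 17) = -3
Root (White): max(1, -3) = 1

1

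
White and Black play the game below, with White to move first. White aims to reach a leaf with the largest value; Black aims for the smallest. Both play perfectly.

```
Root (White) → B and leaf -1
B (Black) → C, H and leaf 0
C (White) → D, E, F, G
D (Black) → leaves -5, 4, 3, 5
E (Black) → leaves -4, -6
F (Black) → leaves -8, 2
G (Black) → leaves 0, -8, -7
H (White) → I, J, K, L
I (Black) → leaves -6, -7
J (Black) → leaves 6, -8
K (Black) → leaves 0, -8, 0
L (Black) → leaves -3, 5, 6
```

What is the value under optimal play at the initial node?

D (Black): min(-5, 4, 3, 5) = -5
E (Black): min(-4, -6) = -6
F (Black): min(-8, 2) = -8
G (Black): min(0, -8, -7) = -8
C (White): max(-5, -6, -8, -8) = -5
I (Black): min(-6, -7) = -7
J (Black): min(6, -8) = -8
K (Black): min(0, -8, 0) = -8
L (Black): min(-3, 5, 6) = -3
H (White): max(-7, -8, -8, -3) = -3
B (Black): min(-5, -3, 0) = -5
Root (White): max(-5, -1) = -1

-1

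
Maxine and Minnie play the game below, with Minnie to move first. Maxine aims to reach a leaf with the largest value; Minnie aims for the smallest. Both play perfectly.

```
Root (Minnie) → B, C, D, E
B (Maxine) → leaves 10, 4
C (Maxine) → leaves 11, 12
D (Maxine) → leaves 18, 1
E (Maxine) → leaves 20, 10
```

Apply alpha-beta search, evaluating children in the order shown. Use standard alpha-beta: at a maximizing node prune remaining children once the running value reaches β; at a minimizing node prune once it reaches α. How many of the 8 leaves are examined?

5

B [α=-∞,β=+∞]: v=10
C [α=-∞,β=10]: v=11 after child 1 ≥ β → β-cutoff, skip 1
D [α=-∞,β=10]: v=18 after child 1 ≥ β → β-cutoff, skip 1
E [α=-∞,β=10]: v=20 after child 1 ≥ β → β-cutoff, skip 1
Root [α=-∞,β=+∞]: v=10
Leaves evaluated: 5 of 8.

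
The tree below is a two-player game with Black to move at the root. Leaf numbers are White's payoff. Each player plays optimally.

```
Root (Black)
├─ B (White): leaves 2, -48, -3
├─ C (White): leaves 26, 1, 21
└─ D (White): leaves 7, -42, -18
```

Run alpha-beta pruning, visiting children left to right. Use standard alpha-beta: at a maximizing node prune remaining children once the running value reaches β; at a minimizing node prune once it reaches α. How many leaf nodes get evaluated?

5

B [α=-∞,β=+∞]: v=2
C [α=-∞,β=2]: v=26 after child 1 ≥ β → β-cutoff, skip 2
D [α=-∞,β=2]: v=7 after child 1 ≥ β → β-cutoff, skip 2
Root [α=-∞,β=+∞]: v=2
Leaves evaluated: 5 of 9.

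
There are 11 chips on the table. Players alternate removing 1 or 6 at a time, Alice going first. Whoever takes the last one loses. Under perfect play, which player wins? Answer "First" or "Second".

i:   0  1  2  3  4  5  6  7  8  9 10 11
     W  L  W  L  W  L  W  W  L  W  L  W
Position 11 is W, so the first player wins.

First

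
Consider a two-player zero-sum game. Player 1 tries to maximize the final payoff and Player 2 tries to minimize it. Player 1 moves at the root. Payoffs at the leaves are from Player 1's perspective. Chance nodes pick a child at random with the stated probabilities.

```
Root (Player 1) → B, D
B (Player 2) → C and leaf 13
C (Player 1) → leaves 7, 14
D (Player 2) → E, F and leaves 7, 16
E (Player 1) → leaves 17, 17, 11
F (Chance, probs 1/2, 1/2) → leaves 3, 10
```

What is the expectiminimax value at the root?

13

C (Player 1): max(7, 14) = 14
B (Player 2): min(14, 13) = 13
E (Player 1): max(17, 17, 11) = 17
F (Chance): 1/2·3 + 1/2·10 = 6.5
D (Player 2): min(17, 6.5, 7, 16) = 6.5
Root (Player 1): max(13, 6.5) = 13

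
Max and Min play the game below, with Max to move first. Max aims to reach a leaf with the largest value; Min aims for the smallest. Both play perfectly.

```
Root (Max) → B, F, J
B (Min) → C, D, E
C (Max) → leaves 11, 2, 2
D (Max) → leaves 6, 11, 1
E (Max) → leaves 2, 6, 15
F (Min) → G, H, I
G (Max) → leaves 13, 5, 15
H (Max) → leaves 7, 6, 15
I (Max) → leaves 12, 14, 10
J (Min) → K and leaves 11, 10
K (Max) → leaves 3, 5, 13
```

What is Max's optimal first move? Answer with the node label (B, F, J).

F

C (Max): max(11, 2, 2) = 11
D (Max): max(6, 11, 1) = 11
E (Max): max(2, 6, 15) = 15
B (Min): min(11, 11, 15) = 11
G (Max): max(13, 5, 15) = 15
H (Max): max(7, 6, 15) = 15
I (Max): max(12, 14, 10) = 14
F (Min): min(15, 15, 14) = 14
K (Max): max(3, 5, 13) = 13
J (Min): min(13, 11, 10) = 10
Root (Max): max(11, 14, 10) = 14
Max picks the child with the highest value: F (value 14).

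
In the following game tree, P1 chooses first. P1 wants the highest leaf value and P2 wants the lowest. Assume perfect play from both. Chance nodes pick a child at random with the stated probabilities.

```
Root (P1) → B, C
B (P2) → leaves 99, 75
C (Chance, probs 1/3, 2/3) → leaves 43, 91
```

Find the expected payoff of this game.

75

B (P2): min(99, 75) = 75
C (Chance): 1/3·43 + 2/3·91 = 75
Root (P1): max(75, 75) = 75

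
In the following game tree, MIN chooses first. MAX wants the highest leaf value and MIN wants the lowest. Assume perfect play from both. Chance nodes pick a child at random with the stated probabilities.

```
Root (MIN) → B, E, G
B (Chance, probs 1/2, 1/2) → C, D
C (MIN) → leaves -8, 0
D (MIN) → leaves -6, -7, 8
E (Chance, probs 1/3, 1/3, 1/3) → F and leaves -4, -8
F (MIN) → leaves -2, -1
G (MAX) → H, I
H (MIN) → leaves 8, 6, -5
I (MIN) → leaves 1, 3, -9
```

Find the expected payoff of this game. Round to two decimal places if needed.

C (MIN): min(-8, 0) = -8
D (MIN): min(-6, -7, 8) = -7
B (Chance): 1/2·-8 + 1/2·-7 = -7.5
F (MIN): min(-2, -1) = -2
E (Chance): 1/3·-2 + 1/3·-4 + 1/3·-8 = -4.67
H (MIN): min(8, 6, -5) = -5
I (MIN): min(1, 3, -9) = -9
G (MAX): max(-5, -9) = -5
Root (MIN): min(-7.5, -4.67, -5) = -7.5

-7.5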